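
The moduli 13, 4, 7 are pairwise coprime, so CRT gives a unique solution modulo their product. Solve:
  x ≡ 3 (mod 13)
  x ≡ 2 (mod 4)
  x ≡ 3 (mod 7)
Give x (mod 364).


Moduli 13, 4, 7 are pairwise coprime; by CRT there is a unique solution modulo M = 13 · 4 · 7 = 364.
Solve pairwise, accumulating the modulus:
  Start with x ≡ 3 (mod 13).
  Combine with x ≡ 2 (mod 4): since gcd(13, 4) = 1, we get a unique residue mod 52.
    Write x = 3 + 13·t and substitute into x ≡ 2 (mod 4): 13·t ≡ 2 − 3 = -1 (mod 4).
    Reduce coefficients mod 4: 1·t ≡ 3 (mod 4).
    So t ≡ 3 (mod 4).
    Then x = 3 + 13·3 = 42, valid modulo lcm(13, 4) = 52: x ≡ 42 (mod 52).
  Combine with x ≡ 3 (mod 7): since gcd(52, 7) = 1, we get a unique residue mod 364.
    Write x = 42 + 52·t and substitute into x ≡ 3 (mod 7): 52·t ≡ 3 − 42 = -39 (mod 7).
    Reduce coefficients mod 7: 3·t ≡ 3 (mod 7).
    The inverse of 3 mod 7 is 5 (since 3·5 = 15 = 2·7 + 1), so t ≡ 5·3 = 15 ≡ 1 (mod 7).
    Then x = 42 + 52·1 = 94, valid modulo lcm(52, 7) = 364: x ≡ 94 (mod 364).
Verify: 94 mod 13 = 3 ✓, 94 mod 4 = 2 ✓, 94 mod 7 = 3 ✓.

x ≡ 94 (mod 364).


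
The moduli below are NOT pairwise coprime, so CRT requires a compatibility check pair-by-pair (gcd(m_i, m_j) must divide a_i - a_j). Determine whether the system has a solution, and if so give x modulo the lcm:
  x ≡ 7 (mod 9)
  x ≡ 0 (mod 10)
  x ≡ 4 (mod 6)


Moduli 9, 10, 6 are not pairwise coprime, so CRT works modulo lcm(m_i) when all pairwise compatibility conditions hold.
Pairwise compatibility: gcd(m_i, m_j) must divide a_i - a_j for every pair.
Merge one congruence at a time:
  Start: x ≡ 7 (mod 9).
  Combine with x ≡ 0 (mod 10): gcd(9, 10) = 1; 0 - 7 = -7, which IS divisible by 1, so compatible.
    Write x = 7 + 9·t and substitute into x ≡ 0 (mod 10): 9·t ≡ 0 − 7 = -7 (mod 10).
    Reduce coefficients mod 10: 9·t ≡ 3 (mod 10).
    The inverse of 9 mod 10 is 9 (since 9·9 = 81 = 8·10 + 1), so t ≡ 9·3 = 27 ≡ 7 (mod 10).
    Then x = 7 + 9·7 = 70, valid modulo lcm(9, 10) = 90: x ≡ 70 (mod 90).
  Combine with x ≡ 4 (mod 6): gcd(90, 6) = 6; 4 - 70 = -66, which IS divisible by 6, so compatible.
    Write x = 70 + 90·t and substitute into x ≡ 4 (mod 6): 90·t ≡ 4 − 70 = -66 (mod 6).
    Divide the congruence (and modulus) by g = 6: 15·t ≡ -11 (mod 1).
    Modulo 1 every t works; take t = 0.
    Then x = 70 + 90·0 = 70, valid modulo lcm(90, 6) = 90: x ≡ 70 (mod 90).
Verify: 70 mod 9 = 7, 70 mod 10 = 0, 70 mod 6 = 4.

x ≡ 70 (mod 90).


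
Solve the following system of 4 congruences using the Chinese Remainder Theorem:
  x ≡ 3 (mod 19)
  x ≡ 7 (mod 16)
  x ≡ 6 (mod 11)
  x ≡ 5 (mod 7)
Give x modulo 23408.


Product of moduli M = 19 · 16 · 11 · 7 = 23408.
Merge one congruence at a time:
  Start: x ≡ 3 (mod 19).
  Combine with x ≡ 7 (mod 16); new modulus lcm = 304.
    Write x = 3 + 19·t and substitute into x ≡ 7 (mod 16): 19·t ≡ 7 − 3 = 4 (mod 16).
    Reduce coefficients mod 16: 3·t ≡ 4 (mod 16).
    The inverse of 3 mod 16 is 11 (since 3·11 = 33 = 2·16 + 1), so t ≡ 11·4 = 44 ≡ 12 (mod 16).
    Then x = 3 + 19·12 = 231, valid modulo lcm(19, 16) = 304: x ≡ 231 (mod 304).
  Combine with x ≡ 6 (mod 11); new modulus lcm = 3344.
    Write x = 231 + 304·t and substitute into x ≡ 6 (mod 11): 304·t ≡ 6 − 231 = -225 (mod 11).
    Reduce coefficients mod 11: 7·t ≡ 6 (mod 11).
    The inverse of 7 mod 11 is 8 (since 7·8 = 56 = 5·11 + 1), so t ≡ 8·6 = 48 ≡ 4 (mod 11).
    Then x = 231 + 304·4 = 1447, valid modulo lcm(304, 11) = 3344: x ≡ 1447 (mod 3344).
  Combine with x ≡ 5 (mod 7); new modulus lcm = 23408.
    Write x = 1447 + 3344·t and substitute into x ≡ 5 (mod 7): 3344·t ≡ 5 − 1447 = -1442 (mod 7).
    Reduce coefficients mod 7: 5·t ≡ 0 (mod 7).
    The inverse of 5 mod 7 is 3 (since 5·3 = 15 = 2·7 + 1), so t ≡ 3·0 = 0 ≡ 0 (mod 7).
    Then x = 1447 + 3344·0 = 1447, valid modulo lcm(3344, 7) = 23408: x ≡ 1447 (mod 23408).
Verify against each original: 1447 mod 19 = 3, 1447 mod 16 = 7, 1447 mod 11 = 6, 1447 mod 7 = 5.

x ≡ 1447 (mod 23408).


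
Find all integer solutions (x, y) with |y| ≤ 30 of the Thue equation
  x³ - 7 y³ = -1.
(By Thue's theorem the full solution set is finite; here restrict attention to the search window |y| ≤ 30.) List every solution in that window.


The equation is x³ - 7y³ = -1. For fixed y, x³ = 7·y³ − 1, so a solution requires the RHS to be a perfect cube.
Strategy: iterate y from -30 to 30, compute RHS = 7·y³ − 1, and check whether it is a (positive or negative) perfect cube.
Check small values of y:
  y = 0: RHS = -1 = (-1)³ ⇒ x = -1 works.
  y = 1: RHS = 6 is not a perfect cube.
  y = -1: RHS = -8 = (-2)³ ⇒ x = -2 works.
  y = 2: RHS = 55 is not a perfect cube.
  y = -2: RHS = -57 is not a perfect cube.
  y = 3: RHS = 188 is not a perfect cube.
  y = -3: RHS = -190 is not a perfect cube.
Continuing the search up to |y| = 30 finds no further solutions beyond those listed.
Collected solutions: (-1, 0), (-2, -1).

Solutions (with |y| ≤ 30): (-1, 0), (-2, -1).


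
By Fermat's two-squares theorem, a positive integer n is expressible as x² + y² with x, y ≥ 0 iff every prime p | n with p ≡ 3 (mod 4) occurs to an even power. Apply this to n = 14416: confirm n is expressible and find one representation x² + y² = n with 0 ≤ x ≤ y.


Step 1: Factor n = 14416 = 2^4 · 17 · 53.
Step 2: Check the mod-4 condition on each prime factor: 2 = 2 (special); 17 ≡ 1 (mod 4), exponent 1; 53 ≡ 1 (mod 4), exponent 1.
All primes ≡ 3 (mod 4) appear to even exponent (or don't appear), so by the two-squares theorem n IS expressible as a sum of two squares.
Step 3: Build a representation. Group n = k² · m with k = 4 and m = 17 · 53 = 901 (a product of primes ≡ 1 (mod 4)); a representation of m scales to one of n via (k·x)² + (k·y)² = k²(x² + y²). Each prime p ≡ 1 (mod 4) is itself a sum of two squares; find a² by testing p − a² for a perfect square:
  17: 17 − 1² = 16 = 4² ⇒ 17 = 1² + 4².
  53: 53 − 1² = 52, 53 − 2² = 49 = 7² ⇒ 53 = 2² + 7².
  Combine using the Brahmagupta–Fibonacci identity (a² + b²)(c² + d²) = (ac − bd)² + (ad + bc)² = (ac + bd)² + (ad − bc)²:
  17 · 53 = 901: from (1² + 4²)(2² + 7²), take (1·2 − 4·7, 1·7 + 4·2) = (2 − 28, 7 + 8) = (-26, 15); dropping signs (only squares matter) gives (26, 15); check 26² + 15² = 676 + 225 = 901 ✓.
  Scale by k = 4: (4·26, 4·15) = (104, 60).
Step 4: Order so x ≤ y and verify: 60² + 104² = 3600 + 10816 = 14416 = n. ✓

n = 14416 = 60² + 104² (one valid representation with x ≤ y).


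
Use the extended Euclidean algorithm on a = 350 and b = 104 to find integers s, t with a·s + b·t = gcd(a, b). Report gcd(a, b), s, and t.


Euclidean algorithm on (350, 104) — divide until remainder is 0:
  350 = 3 · 104 + 38
  104 = 2 · 38 + 28
  38 = 1 · 28 + 10
  28 = 2 · 10 + 8
  10 = 1 · 8 + 2
  8 = 4 · 2 + 0
gcd(350, 104) = 2.
Track Bezout coefficients alongside the remainders: start with r₀ = 350 = a·1 + b·0 (s = 1, t = 0) and r₁ = 104 = a·0 + b·1 (s = 0, t = 1); each new remainder r_{k+1} = r_{k-1} − q_k·r_k inherits s_{k+1} = s_{k-1} − q_k·s_k, t_{k+1} = t_{k-1} − q_k·t_k, so r_k = a·s_k + b·t_k at every step:
  q = 3: r = 38, s = 1 − 3·0 = 1, t = 0 − 3·1 = -3  (check: 350·1 + 104·(-3) = 38)
  q = 2: r = 28, s = 0 − 2·1 = -2, t = 1 − 2·(-3) = 7  (check: 350·(-2) + 104·7 = 28)
  q = 1: r = 10, s = 1 − 1·(-2) = 3, t = -3 − 1·7 = -10  (check: 350·3 + 104·(-10) = 10)
  q = 2: r = 8, s = -2 − 2·3 = -8, t = 7 − 2·(-10) = 27  (check: 350·(-8) + 104·27 = 8)
  q = 1: r = 2, s = 3 − 1·(-8) = 11, t = -10 − 1·27 = -37  (check: 350·11 + 104·(-37) = 2)
The row with r = 2 (the gcd) gives the Bezout coefficients s = 11, t = -37.
Result: 350 · (11) + 104 · (-37) = 2.

gcd(350, 104) = 2; s = 11, t = -37 (check: 350·11 + 104·(-37) = 2).


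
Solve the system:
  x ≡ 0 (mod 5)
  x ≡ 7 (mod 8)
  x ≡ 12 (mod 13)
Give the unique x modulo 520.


Moduli 5, 8, 13 are pairwise coprime; by CRT there is a unique solution modulo M = 5 · 8 · 13 = 520.
Solve pairwise, accumulating the modulus:
  Start with x ≡ 0 (mod 5).
  Combine with x ≡ 7 (mod 8): since gcd(5, 8) = 1, we get a unique residue mod 40.
    Write x = 0 + 5·t and substitute into x ≡ 7 (mod 8): 5·t ≡ 7 − 0 = 7 (mod 8).
    The inverse of 5 mod 8 is 5 (since 5·5 = 25 = 3·8 + 1), so t ≡ 5·7 = 35 ≡ 3 (mod 8).
    Then x = 0 + 5·3 = 15, valid modulo lcm(5, 8) = 40: x ≡ 15 (mod 40).
  Combine with x ≡ 12 (mod 13): since gcd(40, 13) = 1, we get a unique residue mod 520.
    Write x = 15 + 40·t and substitute into x ≡ 12 (mod 13): 40·t ≡ 12 − 15 = -3 (mod 13).
    Reduce coefficients mod 13: 1·t ≡ 10 (mod 13).
    So t ≡ 10 (mod 13).
    Then x = 15 + 40·10 = 415, valid modulo lcm(40, 13) = 520: x ≡ 415 (mod 520).
Verify: 415 mod 5 = 0 ✓, 415 mod 8 = 7 ✓, 415 mod 13 = 12 ✓.

x ≡ 415 (mod 520).


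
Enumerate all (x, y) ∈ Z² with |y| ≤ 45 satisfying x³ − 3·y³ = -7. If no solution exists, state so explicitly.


The equation is x³ - 3y³ = -7. For fixed y, x³ = 3·y³ − 7, so a solution requires the RHS to be a perfect cube.
Strategy: iterate y from -45 to 45, compute RHS = 3·y³ − 7, and check whether it is a (positive or negative) perfect cube.
Check small values of y:
  y = 0: RHS = -7 is not a perfect cube.
  y = 1: RHS = -4 is not a perfect cube.
  y = -1: RHS = -10 is not a perfect cube.
  y = 2: RHS = 17 is not a perfect cube.
  y = -2: RHS = -31 is not a perfect cube.
  y = 3: RHS = 74 is not a perfect cube.
  y = -3: RHS = -88 is not a perfect cube.
Continuing the search up to |y| = 45 finds no solutions either.
No (x, y) in the scanned range satisfies the equation.

No integer solutions with |y| ≤ 45.


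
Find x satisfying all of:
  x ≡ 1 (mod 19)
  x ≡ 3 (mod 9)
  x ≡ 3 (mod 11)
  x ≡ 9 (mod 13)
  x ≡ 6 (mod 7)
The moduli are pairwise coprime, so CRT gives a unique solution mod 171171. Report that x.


Product of moduli M = 19 · 9 · 11 · 13 · 7 = 171171.
Merge one congruence at a time:
  Start: x ≡ 1 (mod 19).
  Combine with x ≡ 3 (mod 9); new modulus lcm = 171.
    Write x = 1 + 19·t and substitute into x ≡ 3 (mod 9): 19·t ≡ 3 − 1 = 2 (mod 9).
    Reduce coefficients mod 9: 1·t ≡ 2 (mod 9).
    So t ≡ 2 (mod 9).
    Then x = 1 + 19·2 = 39, valid modulo lcm(19, 9) = 171: x ≡ 39 (mod 171).
  Combine with x ≡ 3 (mod 11); new modulus lcm = 1881.
    Write x = 39 + 171·t and substitute into x ≡ 3 (mod 11): 171·t ≡ 3 − 39 = -36 (mod 11).
    Reduce coefficients mod 11: 6·t ≡ 8 (mod 11).
    The inverse of 6 mod 11 is 2 (since 6·2 = 12 = 1·11 + 1), so t ≡ 2·8 = 16 ≡ 5 (mod 11).
    Then x = 39 + 171·5 = 894, valid modulo lcm(171, 11) = 1881: x ≡ 894 (mod 1881).
  Combine with x ≡ 9 (mod 13); new modulus lcm = 24453.
    Write x = 894 + 1881·t and substitute into x ≡ 9 (mod 13): 1881·t ≡ 9 − 894 = -885 (mod 13).
    Reduce coefficients mod 13: 9·t ≡ 12 (mod 13).
    The inverse of 9 mod 13 is 3 (since 9·3 = 27 = 2·13 + 1), so t ≡ 3·12 = 36 ≡ 10 (mod 13).
    Then x = 894 + 1881·10 = 19704, valid modulo lcm(1881, 13) = 24453: x ≡ 19704 (mod 24453).
  Combine with x ≡ 6 (mod 7); new modulus lcm = 171171.
    Write x = 19704 + 24453·t and substitute into x ≡ 6 (mod 7): 24453·t ≡ 6 − 19704 = -19698 (mod 7).
    Reduce coefficients mod 7: 2·t ≡ 0 (mod 7).
    The inverse of 2 mod 7 is 4 (since 2·4 = 8 = 1·7 + 1), so t ≡ 4·0 = 0 ≡ 0 (mod 7).
    Then x = 19704 + 24453·0 = 19704, valid modulo lcm(24453, 7) = 171171: x ≡ 19704 (mod 171171).
Verify against each original: 19704 mod 19 = 1, 19704 mod 9 = 3, 19704 mod 11 = 3, 19704 mod 13 = 9, 19704 mod 7 = 6.

x ≡ 19704 (mod 171171).


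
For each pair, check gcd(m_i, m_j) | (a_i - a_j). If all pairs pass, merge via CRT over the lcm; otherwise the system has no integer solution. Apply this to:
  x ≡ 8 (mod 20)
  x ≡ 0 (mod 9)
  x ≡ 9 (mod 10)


Moduli 20, 9, 10 are not pairwise coprime, so CRT works modulo lcm(m_i) when all pairwise compatibility conditions hold.
Pairwise compatibility: gcd(m_i, m_j) must divide a_i - a_j for every pair.
Merge one congruence at a time:
  Start: x ≡ 8 (mod 20).
  Combine with x ≡ 0 (mod 9): gcd(20, 9) = 1; 0 - 8 = -8, which IS divisible by 1, so compatible.
    Write x = 8 + 20·t and substitute into x ≡ 0 (mod 9): 20·t ≡ 0 − 8 = -8 (mod 9).
    Reduce coefficients mod 9: 2·t ≡ 1 (mod 9).
    The inverse of 2 mod 9 is 5 (since 2·5 = 10 = 1·9 + 1), so t ≡ 5·1 = 5 ≡ 5 (mod 9).
    Then x = 8 + 20·5 = 108, valid modulo lcm(20, 9) = 180: x ≡ 108 (mod 180).
  Combine with x ≡ 9 (mod 10): gcd(180, 10) = 10, and 9 - 108 = -99 is NOT divisible by 10.
    ⇒ system is inconsistent (no integer solution).

No solution (the system is inconsistent).


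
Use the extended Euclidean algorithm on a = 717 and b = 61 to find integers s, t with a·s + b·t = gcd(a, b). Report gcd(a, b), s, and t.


Euclidean algorithm on (717, 61) — divide until remainder is 0:
  717 = 11 · 61 + 46
  61 = 1 · 46 + 15
  46 = 3 · 15 + 1
  15 = 15 · 1 + 0
gcd(717, 61) = 1.
Track Bezout coefficients alongside the remainders: start with r₀ = 717 = a·1 + b·0 (s = 1, t = 0) and r₁ = 61 = a·0 + b·1 (s = 0, t = 1); each new remainder r_{k+1} = r_{k-1} − q_k·r_k inherits s_{k+1} = s_{k-1} − q_k·s_k, t_{k+1} = t_{k-1} − q_k·t_k, so r_k = a·s_k + b·t_k at every step:
  q = 11: r = 46, s = 1 − 11·0 = 1, t = 0 − 11·1 = -11  (check: 717·1 + 61·(-11) = 46)
  q = 1: r = 15, s = 0 − 1·1 = -1, t = 1 − 1·(-11) = 12  (check: 717·(-1) + 61·12 = 15)
  q = 3: r = 1, s = 1 − 3·(-1) = 4, t = -11 − 3·12 = -47  (check: 717·4 + 61·(-47) = 1)
The row with r = 1 (the gcd) gives the Bezout coefficients s = 4, t = -47.
Result: 717 · (4) + 61 · (-47) = 1.

gcd(717, 61) = 1; s = 4, t = -47 (check: 717·4 + 61·(-47) = 1).


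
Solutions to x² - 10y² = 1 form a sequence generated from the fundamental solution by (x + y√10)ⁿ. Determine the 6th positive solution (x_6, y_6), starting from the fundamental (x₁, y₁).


Step 1: Find the fundamental solution (x₁, y₁) of x² - 10y² = 1.
  Expand √10 as a continued fraction. a₀ = ⌊√10⌋ = 3; iterate m_{k+1} = d_k·a_k − m_k, d_{k+1} = (10 − m_{k+1}²)/d_k, a_{k+1} = ⌊(a₀ + m_{k+1})/d_{k+1}⌋ (starting m₀ = 0, d₀ = 1), with convergents p_k = a_k·p_{k-1} + p_{k-2}, q_k = a_k·q_{k-1} + q_{k-2} (p₋₁ = 1, q₋₁ = 0):
  k = 0: a₀ = 3; p₀/q₀ = 3/1; p₀² − 10·q₀² = 9 − 10 = -1.
  k = 1: m = 3, d = 1, a = ⌊(3 + 3)/1⌋ = 6; p/q = (6·3 + 1)/(6·1 + 0) = 19/6; p² − 10·q² = 361 − 360 = 1.
  The first convergent with p² − 10·q² = 1 gives the fundamental solution (x₁, y₁) = (19, 6).
Step 2: Apply the recurrence (x_{n+1}, y_{n+1}) = (x₁x_n + 10y₁y_n, x₁y_n + y₁x_n) repeatedly.
  From (x_1, y_1) = (19, 6): x_2 = 19·19 + 10·6·6 = 721; y_2 = 19·6 + 6·19 = 228.
  From (x_2, y_2) = (721, 228): x_3 = 19·721 + 10·6·228 = 27379; y_3 = 19·228 + 6·721 = 8658.
  From (x_3, y_3) = (27379, 8658): x_4 = 19·27379 + 10·6·8658 = 1039681; y_4 = 19·8658 + 6·27379 = 328776.
  From (x_4, y_4) = (1039681, 328776): x_5 = 19·1039681 + 10·6·328776 = 39480499; y_5 = 19·328776 + 6·1039681 = 12484830.
  From (x_5, y_5) = (39480499, 12484830): x_6 = 19·39480499 + 10·6·12484830 = 1499219281; y_6 = 19·12484830 + 6·39480499 = 474094764.
Step 3: Verify x_6² - 10·y_6² = 2247658452522156961 - 2247658452522156960 = 1 (should be 1). ✓

(x_1, y_1) = (19, 6); (x_6, y_6) = (1499219281, 474094764).


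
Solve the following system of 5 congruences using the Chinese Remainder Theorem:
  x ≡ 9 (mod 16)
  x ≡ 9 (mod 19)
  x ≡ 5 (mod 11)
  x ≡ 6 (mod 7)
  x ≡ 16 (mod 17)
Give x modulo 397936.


Product of moduli M = 16 · 19 · 11 · 7 · 17 = 397936.
Merge one congruence at a time:
  Start: x ≡ 9 (mod 16).
  Combine with x ≡ 9 (mod 19); new modulus lcm = 304.
    Write x = 9 + 16·t and substitute into x ≡ 9 (mod 19): 16·t ≡ 9 − 9 = 0 (mod 19).
    The inverse of 16 mod 19 is 6 (since 16·6 = 96 = 5·19 + 1), so t ≡ 6·0 = 0 ≡ 0 (mod 19).
    Then x = 9 + 16·0 = 9, valid modulo lcm(16, 19) = 304: x ≡ 9 (mod 304).
  Combine with x ≡ 5 (mod 11); new modulus lcm = 3344.
    Write x = 9 + 304·t and substitute into x ≡ 5 (mod 11): 304·t ≡ 5 − 9 = -4 (mod 11).
    Reduce coefficients mod 11: 7·t ≡ 7 (mod 11).
    The inverse of 7 mod 11 is 8 (since 7·8 = 56 = 5·11 + 1), so t ≡ 8·7 = 56 ≡ 1 (mod 11).
    Then x = 9 + 304·1 = 313, valid modulo lcm(304, 11) = 3344: x ≡ 313 (mod 3344).
  Combine with x ≡ 6 (mod 7); new modulus lcm = 23408.
    Write x = 313 + 3344·t and substitute into x ≡ 6 (mod 7): 3344·t ≡ 6 − 313 = -307 (mod 7).
    Reduce coefficients mod 7: 5·t ≡ 1 (mod 7).
    The inverse of 5 mod 7 is 3 (since 5·3 = 15 = 2·7 + 1), so t ≡ 3·1 = 3 ≡ 3 (mod 7).
    Then x = 313 + 3344·3 = 10345, valid modulo lcm(3344, 7) = 23408: x ≡ 10345 (mod 23408).
  Combine with x ≡ 16 (mod 17); new modulus lcm = 397936.
    Write x = 10345 + 23408·t and substitute into x ≡ 16 (mod 17): 23408·t ≡ 16 − 10345 = -10329 (mod 17).
    Reduce coefficients mod 17: 16·t ≡ 7 (mod 17).
    The inverse of 16 mod 17 is 16 (since 16·16 = 256 = 15·17 + 1), so t ≡ 16·7 = 112 ≡ 10 (mod 17).
    Then x = 10345 + 23408·10 = 244425, valid modulo lcm(23408, 17) = 397936: x ≡ 244425 (mod 397936).
Verify against each original: 244425 mod 16 = 9, 244425 mod 19 = 9, 244425 mod 11 = 5, 244425 mod 7 = 6, 244425 mod 17 = 16.

x ≡ 244425 (mod 397936).


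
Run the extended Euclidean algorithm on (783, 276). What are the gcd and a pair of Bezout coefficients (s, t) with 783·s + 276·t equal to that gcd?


Euclidean algorithm on (783, 276) — divide until remainder is 0:
  783 = 2 · 276 + 231
  276 = 1 · 231 + 45
  231 = 5 · 45 + 6
  45 = 7 · 6 + 3
  6 = 2 · 3 + 0
gcd(783, 276) = 3.
Track Bezout coefficients alongside the remainders: start with r₀ = 783 = a·1 + b·0 (s = 1, t = 0) and r₁ = 276 = a·0 + b·1 (s = 0, t = 1); each new remainder r_{k+1} = r_{k-1} − q_k·r_k inherits s_{k+1} = s_{k-1} − q_k·s_k, t_{k+1} = t_{k-1} − q_k·t_k, so r_k = a·s_k + b·t_k at every step:
  q = 2: r = 231, s = 1 − 2·0 = 1, t = 0 − 2·1 = -2  (check: 783·1 + 276·(-2) = 231)
  q = 1: r = 45, s = 0 − 1·1 = -1, t = 1 − 1·(-2) = 3  (check: 783·(-1) + 276·3 = 45)
  q = 5: r = 6, s = 1 − 5·(-1) = 6, t = -2 − 5·3 = -17  (check: 783·6 + 276·(-17) = 6)
  q = 7: r = 3, s = -1 − 7·6 = -43, t = 3 − 7·(-17) = 122  (check: 783·(-43) + 276·122 = 3)
The row with r = 3 (the gcd) gives the Bezout coefficients s = -43, t = 122.
Result: 783 · (-43) + 276 · (122) = 3.

gcd(783, 276) = 3; s = -43, t = 122 (check: 783·(-43) + 276·122 = 3).


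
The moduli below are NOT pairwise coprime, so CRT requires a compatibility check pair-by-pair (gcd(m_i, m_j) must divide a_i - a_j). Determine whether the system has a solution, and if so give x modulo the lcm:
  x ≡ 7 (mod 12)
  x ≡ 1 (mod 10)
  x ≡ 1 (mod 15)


Moduli 12, 10, 15 are not pairwise coprime, so CRT works modulo lcm(m_i) when all pairwise compatibility conditions hold.
Pairwise compatibility: gcd(m_i, m_j) must divide a_i - a_j for every pair.
Merge one congruence at a time:
  Start: x ≡ 7 (mod 12).
  Combine with x ≡ 1 (mod 10): gcd(12, 10) = 2; 1 - 7 = -6, which IS divisible by 2, so compatible.
    Write x = 7 + 12·t and substitute into x ≡ 1 (mod 10): 12·t ≡ 1 − 7 = -6 (mod 10).
    Divide the congruence (and modulus) by g = 2: 6·t ≡ -3 (mod 5).
    Reduce coefficients mod 5: 1·t ≡ 2 (mod 5).
    So t ≡ 2 (mod 5).
    Then x = 7 + 12·2 = 31, valid modulo lcm(12, 10) = 60: x ≡ 31 (mod 60).
  Combine with x ≡ 1 (mod 15): gcd(60, 15) = 15; 1 - 31 = -30, which IS divisible by 15, so compatible.
    Write x = 31 + 60·t and substitute into x ≡ 1 (mod 15): 60·t ≡ 1 − 31 = -30 (mod 15).
    Divide the congruence (and modulus) by g = 15: 4·t ≡ -2 (mod 1).
    Modulo 1 every t works; take t = 0.
    Then x = 31 + 60·0 = 31, valid modulo lcm(60, 15) = 60: x ≡ 31 (mod 60).
Verify: 31 mod 12 = 7, 31 mod 10 = 1, 31 mod 15 = 1.

x ≡ 31 (mod 60).


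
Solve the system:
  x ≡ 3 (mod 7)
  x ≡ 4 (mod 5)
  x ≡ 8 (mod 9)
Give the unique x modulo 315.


Moduli 7, 5, 9 are pairwise coprime; by CRT there is a unique solution modulo M = 7 · 5 · 9 = 315.
Solve pairwise, accumulating the modulus:
  Start with x ≡ 3 (mod 7).
  Combine with x ≡ 4 (mod 5): since gcd(7, 5) = 1, we get a unique residue mod 35.
    Write x = 3 + 7·t and substitute into x ≡ 4 (mod 5): 7·t ≡ 4 − 3 = 1 (mod 5).
    Reduce coefficients mod 5: 2·t ≡ 1 (mod 5).
    The inverse of 2 mod 5 is 3 (since 2·3 = 6 = 1·5 + 1), so t ≡ 3·1 = 3 ≡ 3 (mod 5).
    Then x = 3 + 7·3 = 24, valid modulo lcm(7, 5) = 35: x ≡ 24 (mod 35).
  Combine with x ≡ 8 (mod 9): since gcd(35, 9) = 1, we get a unique residue mod 315.
    Write x = 24 + 35·t and substitute into x ≡ 8 (mod 9): 35·t ≡ 8 − 24 = -16 (mod 9).
    Reduce coefficients mod 9: 8·t ≡ 2 (mod 9).
    The inverse of 8 mod 9 is 8 (since 8·8 = 64 = 7·9 + 1), so t ≡ 8·2 = 16 ≡ 7 (mod 9).
    Then x = 24 + 35·7 = 269, valid modulo lcm(35, 9) = 315: x ≡ 269 (mod 315).
Verify: 269 mod 7 = 3 ✓, 269 mod 5 = 4 ✓, 269 mod 9 = 8 ✓.

x ≡ 269 (mod 315).


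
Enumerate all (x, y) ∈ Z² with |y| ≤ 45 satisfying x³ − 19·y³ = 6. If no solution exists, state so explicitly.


The equation is x³ - 19y³ = 6. For fixed y, x³ = 19·y³ + 6, so a solution requires the RHS to be a perfect cube.
Strategy: iterate y from -45 to 45, compute RHS = 19·y³ + 6, and check whether it is a (positive or negative) perfect cube.
Check small values of y:
  y = 0: RHS = 6 is not a perfect cube.
  y = 1: RHS = 25 is not a perfect cube.
  y = -1: RHS = -13 is not a perfect cube.
  y = 2: RHS = 158 is not a perfect cube.
  y = -2: RHS = -146 is not a perfect cube.
  y = 3: RHS = 519 is not a perfect cube.
  y = -3: RHS = -507 is not a perfect cube.
Continuing the search up to |y| = 45 finds no solutions either.
No (x, y) in the scanned range satisfies the equation.

No integer solutions with |y| ≤ 45.


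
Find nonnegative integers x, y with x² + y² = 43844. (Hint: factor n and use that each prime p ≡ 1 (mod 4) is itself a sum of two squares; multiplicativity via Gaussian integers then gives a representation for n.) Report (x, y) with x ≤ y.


Step 1: Factor n = 43844 = 2^2 · 97 · 113.
Step 2: Check the mod-4 condition on each prime factor: 2 = 2 (special); 97 ≡ 1 (mod 4), exponent 1; 113 ≡ 1 (mod 4), exponent 1.
All primes ≡ 3 (mod 4) appear to even exponent (or don't appear), so by the two-squares theorem n IS expressible as a sum of two squares.
Step 3: Build a representation. Group n = k² · m with k = 2 and m = 97 · 113 = 10961 (a product of primes ≡ 1 (mod 4)); a representation of m scales to one of n via (k·x)² + (k·y)² = k²(x² + y²). Each prime p ≡ 1 (mod 4) is itself a sum of two squares; find a² by testing p − a² for a perfect square:
  97: 97 − 1² = 96, 97 − 2² = 93, 97 − 3² = 88, 97 − 4² = 81 = 9² ⇒ 97 = 4² + 9².
  113: 113 − 1² = 112, 113 − 2² = 109, 113 − 3² = 104, 113 − 4² = 97, 113 − 5² = 88, 113 − 6² = 77, 113 − 7² = 64 = 8² ⇒ 113 = 7² + 8².
  Combine using the Brahmagupta–Fibonacci identity (a² + b²)(c² + d²) = (ac − bd)² + (ad + bc)² = (ac + bd)² + (ad − bc)²:
  97 · 113 = 10961: from (4² + 9²)(7² + 8²), take (4·7 − 9·8, 4·8 + 9·7) = (28 − 72, 32 + 63) = (-44, 95); dropping signs (only squares matter) gives (44, 95); check 44² + 95² = 1936 + 9025 = 10961 ✓.
  Scale by k = 2: (2·44, 2·95) = (88, 190).
Step 4: Order so x ≤ y and verify: 88² + 190² = 7744 + 36100 = 43844 = n. ✓

n = 43844 = 88² + 190² (one valid representation with x ≤ y).


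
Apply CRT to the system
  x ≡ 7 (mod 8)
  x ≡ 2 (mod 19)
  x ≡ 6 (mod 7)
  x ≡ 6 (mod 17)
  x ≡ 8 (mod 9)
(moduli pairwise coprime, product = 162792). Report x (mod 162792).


Product of moduli M = 8 · 19 · 7 · 17 · 9 = 162792.
Merge one congruence at a time:
  Start: x ≡ 7 (mod 8).
  Combine with x ≡ 2 (mod 19); new modulus lcm = 152.
    Write x = 7 + 8·t and substitute into x ≡ 2 (mod 19): 8·t ≡ 2 − 7 = -5 (mod 19).
    Reduce coefficients mod 19: 8·t ≡ 14 (mod 19).
    The inverse of 8 mod 19 is 12 (since 8·12 = 96 = 5·19 + 1), so t ≡ 12·14 = 168 ≡ 16 (mod 19).
    Then x = 7 + 8·16 = 135, valid modulo lcm(8, 19) = 152: x ≡ 135 (mod 152).
  Combine with x ≡ 6 (mod 7); new modulus lcm = 1064.
    Write x = 135 + 152·t and substitute into x ≡ 6 (mod 7): 152·t ≡ 6 − 135 = -129 (mod 7).
    Reduce coefficients mod 7: 5·t ≡ 4 (mod 7).
    The inverse of 5 mod 7 is 3 (since 5·3 = 15 = 2·7 + 1), so t ≡ 3·4 = 12 ≡ 5 (mod 7).
    Then x = 135 + 152·5 = 895, valid modulo lcm(152, 7) = 1064: x ≡ 895 (mod 1064).
  Combine with x ≡ 6 (mod 17); new modulus lcm = 18088.
    Write x = 895 + 1064·t and substitute into x ≡ 6 (mod 17): 1064·t ≡ 6 − 895 = -889 (mod 17).
    Reduce coefficients mod 17: 10·t ≡ 12 (mod 17).
    The inverse of 10 mod 17 is 12 (since 10·12 = 120 = 7·17 + 1), so t ≡ 12·12 = 144 ≡ 8 (mod 17).
    Then x = 895 + 1064·8 = 9407, valid modulo lcm(1064, 17) = 18088: x ≡ 9407 (mod 18088).
  Combine with x ≡ 8 (mod 9); new modulus lcm = 162792.
    Write x = 9407 + 18088·t and substitute into x ≡ 8 (mod 9): 18088·t ≡ 8 − 9407 = -9399 (mod 9).
    Reduce coefficients mod 9: 7·t ≡ 6 (mod 9).
    The inverse of 7 mod 9 is 4 (since 7·4 = 28 = 3·9 + 1), so t ≡ 4·6 = 24 ≡ 6 (mod 9).
    Then x = 9407 + 18088·6 = 117935, valid modulo lcm(18088, 9) = 162792: x ≡ 117935 (mod 162792).
Verify against each original: 117935 mod 8 = 7, 117935 mod 19 = 2, 117935 mod 7 = 6, 117935 mod 17 = 6, 117935 mod 9 = 8.

x ≡ 117935 (mod 162792).


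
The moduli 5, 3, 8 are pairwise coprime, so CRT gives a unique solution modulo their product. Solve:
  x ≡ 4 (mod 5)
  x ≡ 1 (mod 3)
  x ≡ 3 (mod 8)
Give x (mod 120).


Moduli 5, 3, 8 are pairwise coprime; by CRT there is a unique solution modulo M = 5 · 3 · 8 = 120.
Solve pairwise, accumulating the modulus:
  Start with x ≡ 4 (mod 5).
  Combine with x ≡ 1 (mod 3): since gcd(5, 3) = 1, we get a unique residue mod 15.
    Write x = 4 + 5·t and substitute into x ≡ 1 (mod 3): 5·t ≡ 1 − 4 = -3 (mod 3).
    Reduce coefficients mod 3: 2·t ≡ 0 (mod 3).
    The inverse of 2 mod 3 is 2 (since 2·2 = 4 = 1·3 + 1), so t ≡ 2·0 = 0 ≡ 0 (mod 3).
    Then x = 4 + 5·0 = 4, valid modulo lcm(5, 3) = 15: x ≡ 4 (mod 15).
  Combine with x ≡ 3 (mod 8): since gcd(15, 8) = 1, we get a unique residue mod 120.
    Write x = 4 + 15·t and substitute into x ≡ 3 (mod 8): 15·t ≡ 3 − 4 = -1 (mod 8).
    Reduce coefficients mod 8: 7·t ≡ 7 (mod 8).
    The inverse of 7 mod 8 is 7 (since 7·7 = 49 = 6·8 + 1), so t ≡ 7·7 = 49 ≡ 1 (mod 8).
    Then x = 4 + 15·1 = 19, valid modulo lcm(15, 8) = 120: x ≡ 19 (mod 120).
Verify: 19 mod 5 = 4 ✓, 19 mod 3 = 1 ✓, 19 mod 8 = 3 ✓.

x ≡ 19 (mod 120).


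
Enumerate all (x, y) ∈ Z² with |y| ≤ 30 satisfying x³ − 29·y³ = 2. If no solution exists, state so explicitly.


The equation is x³ - 29y³ = 2. For fixed y, x³ = 29·y³ + 2, so a solution requires the RHS to be a perfect cube.
Strategy: iterate y from -30 to 30, compute RHS = 29·y³ + 2, and check whether it is a (positive or negative) perfect cube.
Check small values of y:
  y = 0: RHS = 2 is not a perfect cube.
  y = 1: RHS = 31 is not a perfect cube.
  y = -1: RHS = -27 = (-3)³ ⇒ x = -3 works.
  y = 2: RHS = 234 is not a perfect cube.
  y = -2: RHS = -230 is not a perfect cube.
  y = 3: RHS = 785 is not a perfect cube.
  y = -3: RHS = -781 is not a perfect cube.
Continuing the search up to |y| = 30 finds no further solutions beyond those listed.
Collected solutions: (-3, -1).

Solutions (with |y| ≤ 30): (-3, -1).


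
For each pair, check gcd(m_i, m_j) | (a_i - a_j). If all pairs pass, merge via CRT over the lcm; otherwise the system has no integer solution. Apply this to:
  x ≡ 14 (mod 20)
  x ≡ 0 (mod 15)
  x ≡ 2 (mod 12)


Moduli 20, 15, 12 are not pairwise coprime, so CRT works modulo lcm(m_i) when all pairwise compatibility conditions hold.
Pairwise compatibility: gcd(m_i, m_j) must divide a_i - a_j for every pair.
Merge one congruence at a time:
  Start: x ≡ 14 (mod 20).
  Combine with x ≡ 0 (mod 15): gcd(20, 15) = 5, and 0 - 14 = -14 is NOT divisible by 5.
    ⇒ system is inconsistent (no integer solution).

No solution (the system is inconsistent).


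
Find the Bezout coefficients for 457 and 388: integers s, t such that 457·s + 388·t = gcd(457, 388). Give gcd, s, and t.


Euclidean algorithm on (457, 388) — divide until remainder is 0:
  457 = 1 · 388 + 69
  388 = 5 · 69 + 43
  69 = 1 · 43 + 26
  43 = 1 · 26 + 17
  26 = 1 · 17 + 9
  17 = 1 · 9 + 8
  9 = 1 · 8 + 1
  8 = 8 · 1 + 0
gcd(457, 388) = 1.
Track Bezout coefficients alongside the remainders: start with r₀ = 457 = a·1 + b·0 (s = 1, t = 0) and r₁ = 388 = a·0 + b·1 (s = 0, t = 1); each new remainder r_{k+1} = r_{k-1} − q_k·r_k inherits s_{k+1} = s_{k-1} − q_k·s_k, t_{k+1} = t_{k-1} − q_k·t_k, so r_k = a·s_k + b·t_k at every step:
  q = 1: r = 69, s = 1 − 1·0 = 1, t = 0 − 1·1 = -1  (check: 457·1 + 388·(-1) = 69)
  q = 5: r = 43, s = 0 − 5·1 = -5, t = 1 − 5·(-1) = 6  (check: 457·(-5) + 388·6 = 43)
  q = 1: r = 26, s = 1 − 1·(-5) = 6, t = -1 − 1·6 = -7  (check: 457·6 + 388·(-7) = 26)
  q = 1: r = 17, s = -5 − 1·6 = -11, t = 6 − 1·(-7) = 13  (check: 457·(-11) + 388·13 = 17)
  q = 1: r = 9, s = 6 − 1·(-11) = 17, t = -7 − 1·13 = -20  (check: 457·17 + 388·(-20) = 9)
  q = 1: r = 8, s = -11 − 1·17 = -28, t = 13 − 1·(-20) = 33  (check: 457·(-28) + 388·33 = 8)
  q = 1: r = 1, s = 17 − 1·(-28) = 45, t = -20 − 1·33 = -53  (check: 457·45 + 388·(-53) = 1)
The row with r = 1 (the gcd) gives the Bezout coefficients s = 45, t = -53.
Result: 457 · (45) + 388 · (-53) = 1.

gcd(457, 388) = 1; s = 45, t = -53 (check: 457·45 + 388·(-53) = 1).


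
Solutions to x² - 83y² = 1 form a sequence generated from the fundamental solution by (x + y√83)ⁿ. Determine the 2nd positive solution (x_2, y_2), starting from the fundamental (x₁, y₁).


Step 1: Find the fundamental solution (x₁, y₁) of x² - 83y² = 1.
  Expand √83 as a continued fraction. a₀ = ⌊√83⌋ = 9; iterate m_{k+1} = d_k·a_k − m_k, d_{k+1} = (83 − m_{k+1}²)/d_k, a_{k+1} = ⌊(a₀ + m_{k+1})/d_{k+1}⌋ (starting m₀ = 0, d₀ = 1), with convergents p_k = a_k·p_{k-1} + p_{k-2}, q_k = a_k·q_{k-1} + q_{k-2} (p₋₁ = 1, q₋₁ = 0):
  k = 0: a₀ = 9; p₀/q₀ = 9/1; p₀² − 83·q₀² = 81 − 83 = -2.
  k = 1: m = 9, d = 2, a = ⌊(9 + 9)/2⌋ = 9; p/q = (9·9 + 1)/(9·1 + 0) = 82/9; p² − 83·q² = 6724 − 6723 = 1.
  The first convergent with p² − 83·q² = 1 gives the fundamental solution (x₁, y₁) = (82, 9).
Step 2: Apply the recurrence (x_{n+1}, y_{n+1}) = (x₁x_n + 83y₁y_n, x₁y_n + y₁x_n) repeatedly.
  From (x_1, y_1) = (82, 9): x_2 = 82·82 + 83·9·9 = 13447; y_2 = 82·9 + 9·82 = 1476.
Step 3: Verify x_2² - 83·y_2² = 180821809 - 180821808 = 1 (should be 1). ✓

(x_1, y_1) = (82, 9); (x_2, y_2) = (13447, 1476).


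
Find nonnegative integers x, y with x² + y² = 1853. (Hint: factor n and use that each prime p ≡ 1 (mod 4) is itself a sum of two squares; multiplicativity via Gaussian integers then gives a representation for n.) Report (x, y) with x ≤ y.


Step 1: Factor n = 1853 = 17 · 109.
Step 2: Check the mod-4 condition on each prime factor: 17 ≡ 1 (mod 4), exponent 1; 109 ≡ 1 (mod 4), exponent 1.
All primes ≡ 3 (mod 4) appear to even exponent (or don't appear), so by the two-squares theorem n IS expressible as a sum of two squares.
Step 3: Build a representation. Here n = 17 · 109 is a product of primes ≡ 1 (mod 4). Each prime p ≡ 1 (mod 4) is itself a sum of two squares; find a² by testing p − a² for a perfect square:
  17: 17 − 1² = 16 = 4² ⇒ 17 = 1² + 4².
  109: 109 − 1² = 108, 109 − 2² = 105, 109 − 3² = 100 = 10² ⇒ 109 = 3² + 10².
  Combine using the Brahmagupta–Fibonacci identity (a² + b²)(c² + d²) = (ac − bd)² + (ad + bc)² = (ac + bd)² + (ad − bc)²:
  17 · 109 = 1853: from (1² + 4²)(3² + 10²), take (1·3 − 4·10, 1·10 + 4·3) = (3 − 40, 10 + 12) = (-37, 22); dropping signs (only squares matter) gives (37, 22); check 37² + 22² = 1369 + 484 = 1853 ✓.
Step 4: Order so x ≤ y and verify: 22² + 37² = 484 + 1369 = 1853 = n. ✓

n = 1853 = 22² + 37² (one valid representation with x ≤ y).


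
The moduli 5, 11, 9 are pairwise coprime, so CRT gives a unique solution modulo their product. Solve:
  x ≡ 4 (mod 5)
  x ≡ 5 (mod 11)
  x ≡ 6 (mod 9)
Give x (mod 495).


Moduli 5, 11, 9 are pairwise coprime; by CRT there is a unique solution modulo M = 5 · 11 · 9 = 495.
Solve pairwise, accumulating the modulus:
  Start with x ≡ 4 (mod 5).
  Combine with x ≡ 5 (mod 11): since gcd(5, 11) = 1, we get a unique residue mod 55.
    Write x = 4 + 5·t and substitute into x ≡ 5 (mod 11): 5·t ≡ 5 − 4 = 1 (mod 11).
    The inverse of 5 mod 11 is 9 (since 5·9 = 45 = 4·11 + 1), so t ≡ 9·1 = 9 ≡ 9 (mod 11).
    Then x = 4 + 5·9 = 49, valid modulo lcm(5, 11) = 55: x ≡ 49 (mod 55).
  Combine with x ≡ 6 (mod 9): since gcd(55, 9) = 1, we get a unique residue mod 495.
    Write x = 49 + 55·t and substitute into x ≡ 6 (mod 9): 55·t ≡ 6 − 49 = -43 (mod 9).
    Reduce coefficients mod 9: 1·t ≡ 2 (mod 9).
    So t ≡ 2 (mod 9).
    Then x = 49 + 55·2 = 159, valid modulo lcm(55, 9) = 495: x ≡ 159 (mod 495).
Verify: 159 mod 5 = 4 ✓, 159 mod 11 = 5 ✓, 159 mod 9 = 6 ✓.

x ≡ 159 (mod 495).


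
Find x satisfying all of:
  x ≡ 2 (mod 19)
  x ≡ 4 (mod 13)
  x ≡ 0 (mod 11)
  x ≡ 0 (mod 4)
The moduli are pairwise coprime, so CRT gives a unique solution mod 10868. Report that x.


Product of moduli M = 19 · 13 · 11 · 4 = 10868.
Merge one congruence at a time:
  Start: x ≡ 2 (mod 19).
  Combine with x ≡ 4 (mod 13); new modulus lcm = 247.
    Write x = 2 + 19·t and substitute into x ≡ 4 (mod 13): 19·t ≡ 4 − 2 = 2 (mod 13).
    Reduce coefficients mod 13: 6·t ≡ 2 (mod 13).
    The inverse of 6 mod 13 is 11 (since 6·11 = 66 = 5·13 + 1), so t ≡ 11·2 = 22 ≡ 9 (mod 13).
    Then x = 2 + 19·9 = 173, valid modulo lcm(19, 13) = 247: x ≡ 173 (mod 247).
  Combine with x ≡ 0 (mod 11); new modulus lcm = 2717.
    Write x = 173 + 247·t and substitute into x ≡ 0 (mod 11): 247·t ≡ 0 − 173 = -173 (mod 11).
    Reduce coefficients mod 11: 5·t ≡ 3 (mod 11).
    The inverse of 5 mod 11 is 9 (since 5·9 = 45 = 4·11 + 1), so t ≡ 9·3 = 27 ≡ 5 (mod 11).
    Then x = 173 + 247·5 = 1408, valid modulo lcm(247, 11) = 2717: x ≡ 1408 (mod 2717).
  Combine with x ≡ 0 (mod 4); new modulus lcm = 10868.
    Write x = 1408 + 2717·t and substitute into x ≡ 0 (mod 4): 2717·t ≡ 0 − 1408 = -1408 (mod 4).
    Reduce coefficients mod 4: 1·t ≡ 0 (mod 4).
    So t ≡ 0 (mod 4).
    Then x = 1408 + 2717·0 = 1408, valid modulo lcm(2717, 4) = 10868: x ≡ 1408 (mod 10868).
Verify against each original: 1408 mod 19 = 2, 1408 mod 13 = 4, 1408 mod 11 = 0, 1408 mod 4 = 0.

x ≡ 1408 (mod 10868).


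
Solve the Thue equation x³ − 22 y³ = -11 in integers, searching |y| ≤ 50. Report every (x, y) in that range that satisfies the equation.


The equation is x³ - 22y³ = -11. For fixed y, x³ = 22·y³ − 11, so a solution requires the RHS to be a perfect cube.
Strategy: iterate y from -50 to 50, compute RHS = 22·y³ − 11, and check whether it is a (positive or negative) perfect cube.
Check small values of y:
  y = 0: RHS = -11 is not a perfect cube.
  y = 1: RHS = 11 is not a perfect cube.
  y = -1: RHS = -33 is not a perfect cube.
  y = 2: RHS = 165 is not a perfect cube.
  y = -2: RHS = -187 is not a perfect cube.
  y = 3: RHS = 583 is not a perfect cube.
  y = -3: RHS = -605 is not a perfect cube.
Continuing the search up to |y| = 50 finds no solutions either.
No (x, y) in the scanned range satisfies the equation.

No integer solutions with |y| ≤ 50.


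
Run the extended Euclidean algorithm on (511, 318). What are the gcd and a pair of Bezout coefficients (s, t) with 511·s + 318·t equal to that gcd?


Euclidean algorithm on (511, 318) — divide until remainder is 0:
  511 = 1 · 318 + 193
  318 = 1 · 193 + 125
  193 = 1 · 125 + 68
  125 = 1 · 68 + 57
  68 = 1 · 57 + 11
  57 = 5 · 11 + 2
  11 = 5 · 2 + 1
  2 = 2 · 1 + 0
gcd(511, 318) = 1.
Track Bezout coefficients alongside the remainders: start with r₀ = 511 = a·1 + b·0 (s = 1, t = 0) and r₁ = 318 = a·0 + b·1 (s = 0, t = 1); each new remainder r_{k+1} = r_{k-1} − q_k·r_k inherits s_{k+1} = s_{k-1} − q_k·s_k, t_{k+1} = t_{k-1} − q_k·t_k, so r_k = a·s_k + b·t_k at every step:
  q = 1: r = 193, s = 1 − 1·0 = 1, t = 0 − 1·1 = -1  (check: 511·1 + 318·(-1) = 193)
  q = 1: r = 125, s = 0 − 1·1 = -1, t = 1 − 1·(-1) = 2  (check: 511·(-1) + 318·2 = 125)
  q = 1: r = 68, s = 1 − 1·(-1) = 2, t = -1 − 1·2 = -3  (check: 511·2 + 318·(-3) = 68)
  q = 1: r = 57, s = -1 − 1·2 = -3, t = 2 − 1·(-3) = 5  (check: 511·(-3) + 318·5 = 57)
  q = 1: r = 11, s = 2 − 1·(-3) = 5, t = -3 − 1·5 = -8  (check: 511·5 + 318·(-8) = 11)
  q = 5: r = 2, s = -3 − 5·5 = -28, t = 5 − 5·(-8) = 45  (check: 511·(-28) + 318·45 = 2)
  q = 5: r = 1, s = 5 − 5·(-28) = 145, t = -8 − 5·45 = -233  (check: 511·145 + 318·(-233) = 1)
The row with r = 1 (the gcd) gives the Bezout coefficients s = 145, t = -233.
Result: 511 · (145) + 318 · (-233) = 1.

gcd(511, 318) = 1; s = 145, t = -233 (check: 511·145 + 318·(-233) = 1).


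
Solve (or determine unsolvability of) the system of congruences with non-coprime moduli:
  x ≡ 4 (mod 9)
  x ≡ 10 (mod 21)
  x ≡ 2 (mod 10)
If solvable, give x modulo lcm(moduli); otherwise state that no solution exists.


Moduli 9, 21, 10 are not pairwise coprime, so CRT works modulo lcm(m_i) when all pairwise compatibility conditions hold.
Pairwise compatibility: gcd(m_i, m_j) must divide a_i - a_j for every pair.
Merge one congruence at a time:
  Start: x ≡ 4 (mod 9).
  Combine with x ≡ 10 (mod 21): gcd(9, 21) = 3; 10 - 4 = 6, which IS divisible by 3, so compatible.
    Write x = 4 + 9·t and substitute into x ≡ 10 (mod 21): 9·t ≡ 10 − 4 = 6 (mod 21).
    Divide the congruence (and modulus) by g = 3: 3·t ≡ 2 (mod 7).
    The inverse of 3 mod 7 is 5 (since 3·5 = 15 = 2·7 + 1), so t ≡ 5·2 = 10 ≡ 3 (mod 7).
    Then x = 4 + 9·3 = 31, valid modulo lcm(9, 21) = 63: x ≡ 31 (mod 63).
  Combine with x ≡ 2 (mod 10): gcd(63, 10) = 1; 2 - 31 = -29, which IS divisible by 1, so compatible.
    Write x = 31 + 63·t and substitute into x ≡ 2 (mod 10): 63·t ≡ 2 − 31 = -29 (mod 10).
    Reduce coefficients mod 10: 3·t ≡ 1 (mod 10).
    The inverse of 3 mod 10 is 7 (since 3·7 = 21 = 2·10 + 1), so t ≡ 7·1 = 7 ≡ 7 (mod 10).
    Then x = 31 + 63·7 = 472, valid modulo lcm(63, 10) = 630: x ≡ 472 (mod 630).
Verify: 472 mod 9 = 4, 472 mod 21 = 10, 472 mod 10 = 2.

x ≡ 472 (mod 630).


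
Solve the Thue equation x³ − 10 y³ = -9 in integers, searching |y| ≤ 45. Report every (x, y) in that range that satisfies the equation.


The equation is x³ - 10y³ = -9. For fixed y, x³ = 10·y³ − 9, so a solution requires the RHS to be a perfect cube.
Strategy: iterate y from -45 to 45, compute RHS = 10·y³ − 9, and check whether it is a (positive or negative) perfect cube.
Check small values of y:
  y = 0: RHS = -9 is not a perfect cube.
  y = 1: RHS = 1 = (1)³ ⇒ x = 1 works.
  y = -1: RHS = -19 is not a perfect cube.
  y = 2: RHS = 71 is not a perfect cube.
  y = -2: RHS = -89 is not a perfect cube.
  y = 3: RHS = 261 is not a perfect cube.
  y = -3: RHS = -279 is not a perfect cube.
Continuing the search up to |y| = 45 finds no further solutions beyond those listed.
Collected solutions: (1, 1).

Solutions (with |y| ≤ 45): (1, 1).
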